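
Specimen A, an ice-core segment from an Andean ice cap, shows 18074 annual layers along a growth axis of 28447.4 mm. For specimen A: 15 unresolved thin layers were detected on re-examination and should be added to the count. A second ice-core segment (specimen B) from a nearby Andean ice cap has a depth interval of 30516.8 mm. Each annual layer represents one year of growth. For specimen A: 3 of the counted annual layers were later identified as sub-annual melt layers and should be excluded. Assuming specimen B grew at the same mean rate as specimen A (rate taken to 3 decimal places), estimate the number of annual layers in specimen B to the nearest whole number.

19400 annual layers

Specimen A: adjusted count: 18074 − 3 + 15 = 18086 annual layers.
A: Extension rate ≈ 28447.4 / 18086 = 1.573 mm per year.
For B, 30516.8 / 1.573 = 19400.38 years ≈ 19400 annual layers.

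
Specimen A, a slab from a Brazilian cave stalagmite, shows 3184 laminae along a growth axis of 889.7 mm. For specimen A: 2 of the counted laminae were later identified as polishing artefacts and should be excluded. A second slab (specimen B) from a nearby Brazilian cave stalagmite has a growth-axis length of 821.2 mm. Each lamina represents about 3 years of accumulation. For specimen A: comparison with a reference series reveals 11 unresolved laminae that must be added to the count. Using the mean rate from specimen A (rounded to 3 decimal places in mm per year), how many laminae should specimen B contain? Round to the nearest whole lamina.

Specimen A: true lamina count = 3184 − 2 + 11 = 3193.
Specimen A: multiplying by 3 years per lamina: 3193 × 3 = 9579 years.
A: Extension rate ≈ 889.7 / 9579 = 0.093 mm/year.
For B, 821.2 / 0.093 = 8830.11 years; at 3 years per lamina that is 8830.11 / 3 ≈ 2943 laminae.

2943 laminae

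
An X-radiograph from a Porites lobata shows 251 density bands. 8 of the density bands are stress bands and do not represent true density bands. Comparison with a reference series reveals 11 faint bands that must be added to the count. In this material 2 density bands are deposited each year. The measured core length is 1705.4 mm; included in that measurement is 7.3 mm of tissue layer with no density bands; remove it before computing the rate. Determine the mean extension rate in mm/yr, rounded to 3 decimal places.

After corrections the count is 251 − 8 + 11 = 254 density bands.
Dividing by 2 density bands per year: 254 / 2 = 127 years.
Removing the 7.3 mm offcut leaves 1705.4 − 7.3 = 1698.1 mm.
Extension rate ≈ 1698.1 / 127 = 13.371 mm/yr.

13.371 mm/yr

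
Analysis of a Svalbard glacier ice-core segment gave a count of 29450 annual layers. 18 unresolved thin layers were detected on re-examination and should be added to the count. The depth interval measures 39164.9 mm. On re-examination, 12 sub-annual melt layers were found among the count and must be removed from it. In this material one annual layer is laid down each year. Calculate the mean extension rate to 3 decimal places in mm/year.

1.330 mm/year

True annual layer count = 29450 − 12 + 18 = 29456.
Extension rate ≈ 39164.9 / 29456 = 1.330 mm/year.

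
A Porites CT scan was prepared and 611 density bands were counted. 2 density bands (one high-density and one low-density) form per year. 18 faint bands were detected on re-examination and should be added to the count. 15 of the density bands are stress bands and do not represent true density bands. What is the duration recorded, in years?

307 years

True density band count = 611 − 15 + 18 = 614.
With 2 density bands per year, 614 / 2 = 307 years.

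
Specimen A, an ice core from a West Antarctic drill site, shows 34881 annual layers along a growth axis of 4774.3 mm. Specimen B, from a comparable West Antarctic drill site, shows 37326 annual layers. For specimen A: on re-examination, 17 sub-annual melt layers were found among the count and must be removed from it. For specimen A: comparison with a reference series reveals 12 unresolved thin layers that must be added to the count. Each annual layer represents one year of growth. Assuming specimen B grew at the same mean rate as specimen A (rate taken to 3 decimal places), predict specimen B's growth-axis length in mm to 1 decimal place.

5113.7 mm

Specimen A: after corrections the count is 34881 − 17 + 12 = 34876 annual layers.
A: Extension rate ≈ 4774.3 / 34876 = 0.137 mm/year.
For B, 0.137 mm/year × 37326 years = 5113.7 mm.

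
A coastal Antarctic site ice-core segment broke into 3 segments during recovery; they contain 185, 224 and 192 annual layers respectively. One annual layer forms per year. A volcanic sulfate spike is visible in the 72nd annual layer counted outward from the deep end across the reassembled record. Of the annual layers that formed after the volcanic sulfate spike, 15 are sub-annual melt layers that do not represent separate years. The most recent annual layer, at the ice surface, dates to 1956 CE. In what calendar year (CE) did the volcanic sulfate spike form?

Total annual layers = 185 + 224 + 192 = 601.
601 − 72 = 529 annual layers lie beyond the volcanic sulfate spike toward the ice surface.
Removing the 15 false annual layers leaves 529 − 15 = 514 true annual layers beyond the volcanic sulfate spike.
1956 − 514 = 1442 CE.

1442 CE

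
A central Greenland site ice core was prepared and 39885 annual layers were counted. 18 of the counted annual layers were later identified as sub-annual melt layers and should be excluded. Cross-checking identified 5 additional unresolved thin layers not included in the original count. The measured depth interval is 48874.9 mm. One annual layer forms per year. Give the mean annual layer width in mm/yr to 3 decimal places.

1.226 mm/yr

True annual layer count = 39885 − 18 + 5 = 39872.
Mean rate = 48874.9 mm / 39872 years ≈ 1.226 mm/yr.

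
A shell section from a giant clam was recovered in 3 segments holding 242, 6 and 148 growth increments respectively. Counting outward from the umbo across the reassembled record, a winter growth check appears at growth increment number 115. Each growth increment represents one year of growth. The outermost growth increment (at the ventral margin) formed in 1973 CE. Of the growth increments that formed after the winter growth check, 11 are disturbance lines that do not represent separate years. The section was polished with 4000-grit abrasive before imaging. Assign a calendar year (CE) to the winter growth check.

1703 CE

Total growth increments = 242 + 6 + 148 = 396.
The winter growth check sits at growth increment 115 from the umbo, so 396 − 115 = 281 growth increments formed after it.
Removing the 11 false growth increments leaves 281 − 11 = 270 true growth increments beyond the winter growth check.
The growth increment at the ventral margin is 1973 CE, so the winter growth check dates to 1973 − 270 = 1703 CE.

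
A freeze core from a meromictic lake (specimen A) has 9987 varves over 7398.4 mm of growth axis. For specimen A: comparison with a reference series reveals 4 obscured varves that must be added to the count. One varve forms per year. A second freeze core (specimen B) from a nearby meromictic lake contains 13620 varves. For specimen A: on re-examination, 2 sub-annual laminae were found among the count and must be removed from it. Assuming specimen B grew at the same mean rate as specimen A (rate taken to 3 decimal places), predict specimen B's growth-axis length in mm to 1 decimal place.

Specimen A: correcting the raw count gives 9987 − 2 + 4 = 9989 true varves.
A: Mean rate = 7398.4 mm / 9989 years ≈ 0.741 mm/yr.
B's length ≈ 0.741 × 13620 = 10092.4 mm.

10092.4 mm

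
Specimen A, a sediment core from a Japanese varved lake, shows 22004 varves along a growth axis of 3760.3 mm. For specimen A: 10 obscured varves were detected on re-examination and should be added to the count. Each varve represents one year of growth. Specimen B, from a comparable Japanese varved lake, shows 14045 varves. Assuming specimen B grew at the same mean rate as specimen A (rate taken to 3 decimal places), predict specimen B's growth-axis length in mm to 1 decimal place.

2401.7 mm

Specimen A: adjusted count: 22004 + 10 = 22014 varves.
A: Mean rate = 3760.3 mm / 22014 years ≈ 0.171 mm/yr.
B's length ≈ 0.171 × 14045 = 2401.7 mm.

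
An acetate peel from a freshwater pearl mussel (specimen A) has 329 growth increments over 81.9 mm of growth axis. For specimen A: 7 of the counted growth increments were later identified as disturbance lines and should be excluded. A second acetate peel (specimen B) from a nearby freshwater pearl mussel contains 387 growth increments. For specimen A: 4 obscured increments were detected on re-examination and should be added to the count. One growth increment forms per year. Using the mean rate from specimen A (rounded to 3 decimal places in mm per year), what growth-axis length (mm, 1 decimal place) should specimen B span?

Specimen A: correcting the raw count gives 329 − 7 + 4 = 326 true growth increments.
A: 81.9 mm over 326 years gives 81.9 / 326 ≈ 0.251 mm per year.
Length of B = 0.251 × 387 = 97.1 mm.

97.1 mm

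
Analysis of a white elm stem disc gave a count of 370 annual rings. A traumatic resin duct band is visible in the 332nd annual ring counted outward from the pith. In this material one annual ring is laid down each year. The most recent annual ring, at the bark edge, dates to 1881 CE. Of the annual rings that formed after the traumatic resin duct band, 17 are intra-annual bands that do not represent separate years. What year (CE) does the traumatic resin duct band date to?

370 − 332 = 38 annual rings lie beyond the traumatic resin duct band toward the bark edge.
38 − 17 false = 21 true annual rings after the traumatic resin duct band.
The annual ring at the bark edge is 1881 CE, so the traumatic resin duct band dates to 1881 − 21 = 1860 CE.

1860 CE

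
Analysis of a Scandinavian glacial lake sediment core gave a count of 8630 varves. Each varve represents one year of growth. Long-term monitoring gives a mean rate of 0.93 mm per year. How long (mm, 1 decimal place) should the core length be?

8025.9 mm

The record spans 8630 years at 0.93 mm per year.
Length ≈ 0.93 × 8630 = 8025.9 mm.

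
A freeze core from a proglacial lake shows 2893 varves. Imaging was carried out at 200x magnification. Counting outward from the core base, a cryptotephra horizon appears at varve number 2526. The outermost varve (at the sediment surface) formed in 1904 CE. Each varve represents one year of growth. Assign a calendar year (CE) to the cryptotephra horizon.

1537 CE

Between varve 2526 and the sediment surface there are 2893 − 2526 = 367 varves.
Counting back 367 years from 1904 CE places the cryptotephra horizon in 1904 − 367 = 1537 CE.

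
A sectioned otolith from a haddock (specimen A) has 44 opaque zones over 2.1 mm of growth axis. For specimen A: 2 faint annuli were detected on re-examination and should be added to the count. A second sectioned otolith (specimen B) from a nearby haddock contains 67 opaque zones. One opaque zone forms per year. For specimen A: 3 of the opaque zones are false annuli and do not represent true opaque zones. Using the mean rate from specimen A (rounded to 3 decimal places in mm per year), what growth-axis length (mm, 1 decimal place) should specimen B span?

3.3 mm

Specimen A: true opaque zone count = 44 − 3 + 2 = 43.
A: 2.1 mm over 43 years gives 2.1 / 43 ≈ 0.049 mm/yr.
Length of B = 0.049 × 67 = 3.3 mm.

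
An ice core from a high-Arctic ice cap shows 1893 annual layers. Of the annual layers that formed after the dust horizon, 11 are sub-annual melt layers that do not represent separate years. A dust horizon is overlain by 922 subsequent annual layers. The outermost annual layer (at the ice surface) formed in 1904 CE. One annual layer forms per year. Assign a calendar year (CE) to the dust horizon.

There are 922 annual layers younger than the dust horizon.
922 − 11 false = 911 true annual layers after the dust horizon.
1904 − 911 = 993 CE.

993 CE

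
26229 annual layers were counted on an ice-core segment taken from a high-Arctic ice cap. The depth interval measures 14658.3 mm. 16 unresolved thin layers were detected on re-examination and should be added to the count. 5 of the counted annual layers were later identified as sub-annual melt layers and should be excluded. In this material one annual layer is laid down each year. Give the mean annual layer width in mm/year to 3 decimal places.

0.559 mm/year

True annual layer count = 26229 − 5 + 16 = 26240.
Extension rate ≈ 14658.3 / 26240 = 0.559 mm/year.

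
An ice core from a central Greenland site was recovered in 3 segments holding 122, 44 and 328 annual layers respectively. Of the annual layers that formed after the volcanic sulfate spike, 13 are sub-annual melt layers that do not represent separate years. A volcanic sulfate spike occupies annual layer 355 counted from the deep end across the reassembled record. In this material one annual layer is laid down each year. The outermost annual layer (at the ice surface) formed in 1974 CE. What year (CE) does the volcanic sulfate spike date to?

1848 CE

Total annual layers = 122 + 44 + 328 = 494.
The volcanic sulfate spike sits at annual layer 355 from the deep end, so 494 − 355 = 139 annual layers formed after it.
139 − 13 false = 126 true annual layers after the volcanic sulfate spike.
Counting back 126 years from 1974 CE places the volcanic sulfate spike in 1974 − 126 = 1848 CE.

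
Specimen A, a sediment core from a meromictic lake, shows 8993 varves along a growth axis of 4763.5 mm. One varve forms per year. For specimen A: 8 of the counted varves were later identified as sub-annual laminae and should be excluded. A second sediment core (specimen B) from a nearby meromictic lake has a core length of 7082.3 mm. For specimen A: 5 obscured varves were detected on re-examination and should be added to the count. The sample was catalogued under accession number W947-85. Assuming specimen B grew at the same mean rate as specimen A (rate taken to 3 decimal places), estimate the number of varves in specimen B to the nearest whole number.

Specimen A: adjusted count: 8993 − 8 + 5 = 8990 varves.
A: 4763.5 mm over 8990 years gives 4763.5 / 8990 ≈ 0.530 mm/yr.
B spans 7082.3 / 0.530 = 13362.83 years ≈ 13363 varves.

13363 varves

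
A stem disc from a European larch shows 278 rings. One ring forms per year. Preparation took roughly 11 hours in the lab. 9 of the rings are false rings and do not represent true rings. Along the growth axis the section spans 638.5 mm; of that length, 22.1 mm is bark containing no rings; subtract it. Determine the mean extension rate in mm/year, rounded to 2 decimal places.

Adjusted count: 278 − 9 = 269 rings.
Removing the 22.1 mm offcut leaves 638.5 − 22.1 = 616.4 mm.
616.4 mm over 269 years gives 616.4 / 269 ≈ 2.29 mm/year.

2.29 mm/year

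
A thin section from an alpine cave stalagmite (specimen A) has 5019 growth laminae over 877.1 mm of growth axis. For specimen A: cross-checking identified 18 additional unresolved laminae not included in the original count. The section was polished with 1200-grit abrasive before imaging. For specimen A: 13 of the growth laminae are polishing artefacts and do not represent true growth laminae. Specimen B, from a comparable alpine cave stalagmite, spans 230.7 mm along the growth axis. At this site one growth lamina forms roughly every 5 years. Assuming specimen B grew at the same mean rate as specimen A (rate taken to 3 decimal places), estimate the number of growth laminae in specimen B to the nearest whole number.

1318 growth laminae

Specimen A: true growth lamina count = 5019 − 13 + 18 = 5024.
Specimen A: at 5 years per growth lamina, 5024 × 5 = 25120 years.
A: 877.1 mm over 25120 years gives 877.1 / 25120 ≈ 0.035 mm/year.
For B, 230.7 / 0.035 = 6591.43 years; at 5 years per growth lamina that is 6591.43 / 5 ≈ 1318 growth laminae.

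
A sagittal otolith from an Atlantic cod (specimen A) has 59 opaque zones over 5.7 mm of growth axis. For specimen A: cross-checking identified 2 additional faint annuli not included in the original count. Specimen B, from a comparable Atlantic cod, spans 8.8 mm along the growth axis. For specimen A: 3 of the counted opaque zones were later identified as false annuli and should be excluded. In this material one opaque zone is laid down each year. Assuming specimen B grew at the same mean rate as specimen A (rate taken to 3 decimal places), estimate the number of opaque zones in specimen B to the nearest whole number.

Specimen A: correcting the raw count gives 59 − 3 + 2 = 58 true opaque zones.
A: Extension rate ≈ 5.7 / 58 = 0.098 mm/yr.
For B, 8.8 / 0.098 = 89.80 years ≈ 90 opaque zones.

90 opaque zones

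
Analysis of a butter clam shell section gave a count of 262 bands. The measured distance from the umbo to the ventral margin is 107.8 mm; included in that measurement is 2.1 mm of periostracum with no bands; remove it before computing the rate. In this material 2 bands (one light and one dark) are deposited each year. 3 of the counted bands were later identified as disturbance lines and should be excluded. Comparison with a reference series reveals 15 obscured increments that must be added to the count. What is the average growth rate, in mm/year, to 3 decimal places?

0.772 mm/year

After corrections the count is 262 − 3 + 15 = 274 bands.
274 bands at 2 per year is 274 / 2 = 137 years.
Net length = 107.8 − 2.1 = 105.7 mm.
Mean rate = 105.7 mm / 137 years ≈ 0.772 mm/year.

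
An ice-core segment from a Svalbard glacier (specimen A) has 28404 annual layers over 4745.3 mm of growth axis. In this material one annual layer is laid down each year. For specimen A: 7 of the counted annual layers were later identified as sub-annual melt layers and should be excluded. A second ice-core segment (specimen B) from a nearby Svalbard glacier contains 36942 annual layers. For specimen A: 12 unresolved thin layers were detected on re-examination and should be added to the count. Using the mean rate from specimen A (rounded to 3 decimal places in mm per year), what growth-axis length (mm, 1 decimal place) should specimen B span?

6169.3 mm

Specimen A: correcting the raw count gives 28404 − 7 + 12 = 28409 true annual layers.
A: Extension rate ≈ 4745.3 / 28409 = 0.167 mm per year.
Length of B = 0.167 × 36942 = 6169.3 mm.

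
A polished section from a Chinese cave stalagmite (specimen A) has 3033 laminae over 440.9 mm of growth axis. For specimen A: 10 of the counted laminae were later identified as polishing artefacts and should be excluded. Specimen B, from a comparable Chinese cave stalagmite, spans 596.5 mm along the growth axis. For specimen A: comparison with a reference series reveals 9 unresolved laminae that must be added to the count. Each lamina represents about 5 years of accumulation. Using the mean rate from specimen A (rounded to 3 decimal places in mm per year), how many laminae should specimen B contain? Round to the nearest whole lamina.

4114 laminae

Specimen A: true lamina count = 3033 − 10 + 9 = 3032.
Specimen A: multiplying by 5 years per lamina: 3032 × 5 = 15160 years.
A: Mean rate = 440.9 mm / 15160 years ≈ 0.029 mm/year.
For B, 596.5 / 0.029 = 20568.97 years; at 5 years per lamina that is 20568.97 / 5 ≈ 4114 laminae.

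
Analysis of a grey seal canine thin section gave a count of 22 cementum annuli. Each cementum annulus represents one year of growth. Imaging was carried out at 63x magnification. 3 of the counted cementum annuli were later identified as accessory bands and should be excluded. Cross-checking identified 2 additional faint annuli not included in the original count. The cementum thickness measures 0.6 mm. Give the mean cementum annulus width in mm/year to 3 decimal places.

0.029 mm/year

Adjusted count: 22 − 3 + 2 = 21 cementum annuli.
Mean rate = 0.6 mm / 21 years ≈ 0.029 mm/year.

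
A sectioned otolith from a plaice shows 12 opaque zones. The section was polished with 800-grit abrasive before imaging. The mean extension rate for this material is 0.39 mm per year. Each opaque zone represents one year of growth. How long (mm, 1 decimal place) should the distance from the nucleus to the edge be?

12 years of growth are recorded.
12 years at 0.39 mm/year gives 0.39 × 12 = 4.7 mm.

4.7 mm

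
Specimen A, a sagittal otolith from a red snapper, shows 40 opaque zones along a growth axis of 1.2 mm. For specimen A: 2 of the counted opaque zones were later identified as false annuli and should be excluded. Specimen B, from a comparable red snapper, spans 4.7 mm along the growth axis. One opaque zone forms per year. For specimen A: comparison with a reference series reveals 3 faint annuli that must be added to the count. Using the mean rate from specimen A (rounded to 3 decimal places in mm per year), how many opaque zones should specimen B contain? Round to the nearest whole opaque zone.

Specimen A: adjusted count: 40 − 2 + 3 = 41 opaque zones.
A: 1.2 mm over 41 years gives 1.2 / 41 ≈ 0.029 mm per year.
For B, 4.7 / 0.029 = 162.07 years ≈ 162 opaque zones.

162 opaque zones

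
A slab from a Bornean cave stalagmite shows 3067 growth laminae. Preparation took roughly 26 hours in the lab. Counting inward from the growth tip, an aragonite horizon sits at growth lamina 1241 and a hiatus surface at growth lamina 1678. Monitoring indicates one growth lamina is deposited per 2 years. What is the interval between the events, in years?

1678 − 1241 = 437 growth laminae lie between the two events.
437 growth laminae at 2 years each span 437 × 2 = 874 years.

874 years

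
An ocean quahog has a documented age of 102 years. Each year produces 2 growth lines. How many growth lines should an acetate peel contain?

204 growth lines

102 years at 2 growth lines per year gives 102 × 2 = 204 growth lines.
So 204 growth lines should be present.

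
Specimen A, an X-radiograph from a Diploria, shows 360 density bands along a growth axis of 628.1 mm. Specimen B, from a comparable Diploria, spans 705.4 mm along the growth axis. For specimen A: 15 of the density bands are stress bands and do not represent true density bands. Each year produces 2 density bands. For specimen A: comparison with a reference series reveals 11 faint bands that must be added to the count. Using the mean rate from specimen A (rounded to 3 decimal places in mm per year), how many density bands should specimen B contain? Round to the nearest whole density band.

Specimen A: after corrections the count is 360 − 15 + 11 = 356 density bands.
Specimen A: dividing by 2 density bands per year: 356 / 2 = 178 years.
A: 628.1 mm over 178 years gives 628.1 / 178 ≈ 3.529 mm/year.
Specimen B: 705.4 mm / 3.529 mm per year = 199.89 years; at 2 density bands per year that is 199.89 × 2 ≈ 400 density bands.

400 density bands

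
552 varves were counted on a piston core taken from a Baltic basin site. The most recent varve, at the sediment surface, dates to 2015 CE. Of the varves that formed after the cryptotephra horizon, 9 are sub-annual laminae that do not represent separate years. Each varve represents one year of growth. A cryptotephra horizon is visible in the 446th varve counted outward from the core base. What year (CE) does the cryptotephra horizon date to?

1918 CE

The cryptotephra horizon sits at varve 446 from the core base, so 552 − 446 = 106 varves formed after it.
106 − 9 false = 97 true varves after the cryptotephra horizon.
2015 − 97 = 1918 CE.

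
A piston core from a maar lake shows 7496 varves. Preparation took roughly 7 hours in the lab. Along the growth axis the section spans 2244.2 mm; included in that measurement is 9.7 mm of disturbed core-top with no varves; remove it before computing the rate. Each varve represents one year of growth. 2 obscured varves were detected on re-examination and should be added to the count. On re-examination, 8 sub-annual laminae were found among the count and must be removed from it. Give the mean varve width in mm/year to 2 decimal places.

0.30 mm/year

Correcting the raw count gives 7496 − 8 + 2 = 7490 true varves.
Removing the 9.7 mm offcut leaves 2244.2 − 9.7 = 2234.5 mm.
Mean rate = 2234.5 mm / 7490 years ≈ 0.30 mm/year.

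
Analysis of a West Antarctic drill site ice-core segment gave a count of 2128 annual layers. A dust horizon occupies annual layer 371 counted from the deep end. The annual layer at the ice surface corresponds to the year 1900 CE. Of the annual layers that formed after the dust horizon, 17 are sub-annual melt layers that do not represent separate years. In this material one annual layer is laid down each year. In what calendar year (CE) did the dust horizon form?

160 CE

The dust horizon sits at annual layer 371 from the deep end, so 2128 − 371 = 1757 annual layers formed after it.
Excluding 17 false annual layers: 1757 − 17 = 1740.
1900 − 1740 = 160 CE.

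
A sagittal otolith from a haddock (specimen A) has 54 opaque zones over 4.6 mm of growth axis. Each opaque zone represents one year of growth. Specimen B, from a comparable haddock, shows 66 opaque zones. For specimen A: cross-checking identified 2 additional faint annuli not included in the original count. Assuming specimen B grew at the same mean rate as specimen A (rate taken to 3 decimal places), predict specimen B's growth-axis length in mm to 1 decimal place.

5.4 mm

Specimen A: correcting the raw count gives 54 + 2 = 56 true opaque zones.
A: 4.6 mm over 56 years gives 4.6 / 56 ≈ 0.082 mm per year.
For B, 0.082 mm/year × 66 years = 5.4 mm.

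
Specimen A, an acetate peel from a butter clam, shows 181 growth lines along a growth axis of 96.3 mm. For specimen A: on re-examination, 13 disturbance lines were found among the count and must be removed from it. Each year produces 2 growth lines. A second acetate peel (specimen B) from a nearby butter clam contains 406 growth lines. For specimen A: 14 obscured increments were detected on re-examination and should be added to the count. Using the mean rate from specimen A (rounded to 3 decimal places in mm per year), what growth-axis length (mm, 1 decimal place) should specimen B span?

214.8 mm

Specimen A: after corrections the count is 181 − 13 + 14 = 182 growth lines.
Specimen A: 182 growth lines at 2 per year is 182 / 2 = 91 years.
A: Mean rate = 96.3 mm / 91 years ≈ 1.058 mm/year.
Specimen B: 406 growth lines at 2 per year is 406 / 2 = 203 years. For B, 1.058 mm/year × 203 years = 214.8 mm.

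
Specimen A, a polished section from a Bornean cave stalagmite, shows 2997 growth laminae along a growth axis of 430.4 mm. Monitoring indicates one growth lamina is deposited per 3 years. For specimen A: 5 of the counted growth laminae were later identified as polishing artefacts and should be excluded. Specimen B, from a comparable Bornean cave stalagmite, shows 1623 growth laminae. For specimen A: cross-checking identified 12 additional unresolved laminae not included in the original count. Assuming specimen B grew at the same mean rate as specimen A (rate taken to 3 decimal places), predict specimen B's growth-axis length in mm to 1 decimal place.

233.7 mm

Specimen A: correcting the raw count gives 2997 − 5 + 12 = 3004 true growth laminae.
Specimen A: 3004 growth laminae at 3 years each span 3004 × 3 = 9012 years.
A: 430.4 mm over 9012 years gives 430.4 / 9012 ≈ 0.048 mm/year.
Specimen B: 1623 growth laminae at 3 years each span 1623 × 3 = 4869 years. For B, 0.048 mm/year × 4869 years = 233.7 mm.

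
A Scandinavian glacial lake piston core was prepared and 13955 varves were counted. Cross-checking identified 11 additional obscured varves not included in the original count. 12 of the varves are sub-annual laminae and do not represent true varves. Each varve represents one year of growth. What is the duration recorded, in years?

After corrections the count is 13955 − 12 + 11 = 13954 varves.
At one varve per year, that is 13954 years.

13954 yr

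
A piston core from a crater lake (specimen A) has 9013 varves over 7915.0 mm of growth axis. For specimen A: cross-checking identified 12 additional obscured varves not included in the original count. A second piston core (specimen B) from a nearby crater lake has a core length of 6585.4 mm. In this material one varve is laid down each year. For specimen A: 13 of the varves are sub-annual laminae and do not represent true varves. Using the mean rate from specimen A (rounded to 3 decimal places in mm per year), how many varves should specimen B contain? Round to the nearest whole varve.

Specimen A: after corrections the count is 9013 − 13 + 12 = 9012 varves.
A: Extension rate ≈ 7915.0 / 9012 = 0.878 mm per year.
Specimen B: 6585.4 mm / 0.878 mm per year = 7500.46 years ≈ 7500 varves.

7500 varves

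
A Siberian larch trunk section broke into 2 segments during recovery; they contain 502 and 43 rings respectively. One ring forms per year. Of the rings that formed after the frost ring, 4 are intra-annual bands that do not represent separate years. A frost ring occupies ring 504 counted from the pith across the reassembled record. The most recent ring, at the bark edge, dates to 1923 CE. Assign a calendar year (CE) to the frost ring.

Total rings = 502 + 43 = 545.
The frost ring sits at ring 504 from the pith, so 545 − 504 = 41 rings formed after it.
Excluding 4 false rings: 41 − 4 = 37.
The ring at the bark edge is 1923 CE, so the frost ring dates to 1923 − 37 = 1886 CE.

1886 CE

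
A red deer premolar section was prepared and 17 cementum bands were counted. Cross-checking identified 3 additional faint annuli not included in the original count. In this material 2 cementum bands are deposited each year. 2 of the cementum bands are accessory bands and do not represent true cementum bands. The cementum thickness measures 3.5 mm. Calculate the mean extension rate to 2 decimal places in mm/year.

0.39 mm/year

Correcting the raw count gives 17 − 2 + 3 = 18 true cementum bands.
18 cementum bands at 2 per year is 18 / 2 = 9 years.
3.5 mm over 9 years gives 3.5 / 9 ≈ 0.39 mm/year.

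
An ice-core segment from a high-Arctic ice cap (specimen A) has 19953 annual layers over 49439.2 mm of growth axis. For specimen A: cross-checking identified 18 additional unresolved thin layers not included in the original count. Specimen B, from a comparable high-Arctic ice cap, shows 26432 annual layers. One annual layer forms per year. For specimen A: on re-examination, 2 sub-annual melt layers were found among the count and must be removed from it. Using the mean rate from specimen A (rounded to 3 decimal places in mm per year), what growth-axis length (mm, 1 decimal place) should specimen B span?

Specimen A: true annual layer count = 19953 − 2 + 18 = 19969.
A: Extension rate ≈ 49439.2 / 19969 = 2.476 mm/yr.
For B, 2.476 mm/year × 26432 years = 65445.6 mm.

65445.6 mm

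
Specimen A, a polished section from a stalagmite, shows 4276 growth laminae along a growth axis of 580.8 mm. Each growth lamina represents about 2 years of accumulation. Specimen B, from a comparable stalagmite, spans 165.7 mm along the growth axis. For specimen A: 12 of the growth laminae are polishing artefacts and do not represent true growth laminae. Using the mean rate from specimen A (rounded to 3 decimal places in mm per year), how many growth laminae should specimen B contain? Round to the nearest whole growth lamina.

1218 growth laminae

Specimen A: adjusted count: 4276 − 12 = 4264 growth laminae.
Specimen A: at 2 years per growth lamina, 4264 × 2 = 8528 years.
A: Extension rate ≈ 580.8 / 8528 = 0.068 mm/year.
Specimen B: 165.7 mm / 0.068 mm per year = 2436.76 years; at 2 years per growth lamina that is 2436.76 / 2 ≈ 1218 growth laminae.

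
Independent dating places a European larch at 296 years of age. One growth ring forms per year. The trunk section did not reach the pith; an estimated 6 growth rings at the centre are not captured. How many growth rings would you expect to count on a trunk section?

290 growth rings

Expected growth rings over 296 years: 296.
Less the 6 uncaptured growth rings: 296 − 6 = 290.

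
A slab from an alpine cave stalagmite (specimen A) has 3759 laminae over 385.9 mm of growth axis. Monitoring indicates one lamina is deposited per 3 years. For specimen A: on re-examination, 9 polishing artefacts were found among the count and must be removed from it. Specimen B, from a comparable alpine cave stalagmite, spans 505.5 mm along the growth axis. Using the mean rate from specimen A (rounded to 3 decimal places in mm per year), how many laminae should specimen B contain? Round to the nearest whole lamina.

Specimen A: true lamina count = 3759 − 9 = 3750.
Specimen A: at 3 years per lamina, 3750 × 3 = 11250 years.
A: 385.9 mm over 11250 years gives 385.9 / 11250 ≈ 0.034 mm/year.
For B, 505.5 / 0.034 = 14867.65 years; at 3 years per lamina that is 14867.65 / 3 ≈ 4956 laminae.

4956 laminae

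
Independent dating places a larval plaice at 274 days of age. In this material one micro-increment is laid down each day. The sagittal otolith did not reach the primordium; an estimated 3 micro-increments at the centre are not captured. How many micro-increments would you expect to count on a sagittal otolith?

One micro-increment per day gives 274 micro-increments over 274 days.
274 − 3 missed = 271 micro-increments expected in the prepared section.

271 micro-increments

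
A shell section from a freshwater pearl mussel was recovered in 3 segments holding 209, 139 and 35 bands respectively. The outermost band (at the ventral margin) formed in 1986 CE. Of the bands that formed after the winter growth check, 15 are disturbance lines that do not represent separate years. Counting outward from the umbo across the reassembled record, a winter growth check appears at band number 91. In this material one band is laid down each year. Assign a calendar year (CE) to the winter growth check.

Total bands = 209 + 139 + 35 = 383.
The winter growth check sits at band 91 from the umbo, so 383 − 91 = 292 bands formed after it.
Excluding 15 false bands: 292 − 15 = 277.
Counting back 277 years from 1986 CE places the winter growth check in 1986 − 277 = 1709 CE.

1709 CE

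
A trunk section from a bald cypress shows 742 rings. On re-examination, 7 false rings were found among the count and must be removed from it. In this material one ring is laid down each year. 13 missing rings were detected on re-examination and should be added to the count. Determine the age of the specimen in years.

748 years

Correcting the raw count gives 742 − 7 + 13 = 748 true rings.
With a one-to-one ring periodicity this is 748 years.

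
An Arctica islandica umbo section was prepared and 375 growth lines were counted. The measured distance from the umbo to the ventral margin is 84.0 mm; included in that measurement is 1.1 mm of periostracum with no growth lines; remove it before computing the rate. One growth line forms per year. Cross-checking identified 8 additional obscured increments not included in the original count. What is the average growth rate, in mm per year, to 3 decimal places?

0.216 mm per year

True growth line count = 375 + 8 = 383.
The growth record spans 84.0 − 1.1 = 82.9 mm.
Extension rate ≈ 82.9 / 383 = 0.216 mm per year.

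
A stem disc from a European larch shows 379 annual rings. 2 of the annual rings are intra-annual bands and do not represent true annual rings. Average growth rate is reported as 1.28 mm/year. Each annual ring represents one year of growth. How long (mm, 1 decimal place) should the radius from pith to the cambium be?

482.6 mm

True annual ring count = 379 − 2 = 377.
Predicted length = 1.28 mm/year × 377 years = 482.6 mm.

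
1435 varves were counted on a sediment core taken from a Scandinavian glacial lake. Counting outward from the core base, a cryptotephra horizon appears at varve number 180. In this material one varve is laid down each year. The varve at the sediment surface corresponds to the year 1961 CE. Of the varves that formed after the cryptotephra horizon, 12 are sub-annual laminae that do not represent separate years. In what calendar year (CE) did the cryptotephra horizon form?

718 CE

1435 − 180 = 1255 varves lie beyond the cryptotephra horizon toward the sediment surface.
1255 − 12 false = 1243 true varves after the cryptotephra horizon.
1961 − 1243 = 718 CE.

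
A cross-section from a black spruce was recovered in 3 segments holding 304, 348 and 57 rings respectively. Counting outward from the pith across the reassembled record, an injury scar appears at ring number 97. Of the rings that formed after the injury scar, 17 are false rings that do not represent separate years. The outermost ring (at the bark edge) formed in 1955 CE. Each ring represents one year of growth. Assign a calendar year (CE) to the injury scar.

1360 CE

Total rings = 304 + 348 + 57 = 709.
The injury scar sits at ring 97 from the pith, so 709 − 97 = 612 rings formed after it.
612 − 17 false = 595 true rings after the injury scar.
The ring at the bark edge is 1955 CE, so the injury scar dates to 1955 − 595 = 1360 CE.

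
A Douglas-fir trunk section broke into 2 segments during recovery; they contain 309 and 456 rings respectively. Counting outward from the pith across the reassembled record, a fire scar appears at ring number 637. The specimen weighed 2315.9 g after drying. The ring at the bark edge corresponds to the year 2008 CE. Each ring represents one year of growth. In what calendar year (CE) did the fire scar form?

1880 CE

Total rings = 309 + 456 = 765.
The fire scar sits at ring 637 from the pith, so 765 − 637 = 128 rings formed after it.
The ring at the bark edge is 2008 CE, so the fire scar dates to 2008 − 128 = 1880 CE.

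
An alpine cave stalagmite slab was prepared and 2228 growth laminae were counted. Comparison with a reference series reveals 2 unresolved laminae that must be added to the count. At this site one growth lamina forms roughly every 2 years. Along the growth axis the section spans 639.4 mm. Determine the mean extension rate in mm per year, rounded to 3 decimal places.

0.143 mm per year

True growth lamina count = 2228 + 2 = 2230.
At 2 years per growth lamina, 2230 × 2 = 4460 years.
Extension rate ≈ 639.4 / 4460 = 0.143 mm per year.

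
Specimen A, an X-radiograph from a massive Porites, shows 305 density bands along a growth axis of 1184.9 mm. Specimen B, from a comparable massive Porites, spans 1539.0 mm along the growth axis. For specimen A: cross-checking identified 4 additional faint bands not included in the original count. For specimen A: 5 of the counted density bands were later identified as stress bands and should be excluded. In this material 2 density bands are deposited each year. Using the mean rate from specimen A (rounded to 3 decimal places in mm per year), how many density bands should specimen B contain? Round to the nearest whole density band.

Specimen A: after corrections the count is 305 − 5 + 4 = 304 density bands.
Specimen A: with 2 density bands per year, 304 / 2 = 152 years.
A: Mean rate = 1184.9 mm / 152 years ≈ 7.795 mm per year.
Specimen B: 1539.0 mm / 7.795 mm per year = 197.43 years; at 2 density bands per year that is 197.43 × 2 ≈ 395 density bands.

395 density bands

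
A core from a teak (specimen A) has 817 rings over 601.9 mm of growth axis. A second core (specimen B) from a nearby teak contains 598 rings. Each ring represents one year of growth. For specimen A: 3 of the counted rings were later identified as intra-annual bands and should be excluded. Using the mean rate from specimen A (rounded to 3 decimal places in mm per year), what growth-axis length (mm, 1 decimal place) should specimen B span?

441.9 mm

Specimen A: adjusted count: 817 − 3 = 814 rings.
A: Extension rate ≈ 601.9 / 814 = 0.739 mm/year.
B's length ≈ 0.739 × 598 = 441.9 mm.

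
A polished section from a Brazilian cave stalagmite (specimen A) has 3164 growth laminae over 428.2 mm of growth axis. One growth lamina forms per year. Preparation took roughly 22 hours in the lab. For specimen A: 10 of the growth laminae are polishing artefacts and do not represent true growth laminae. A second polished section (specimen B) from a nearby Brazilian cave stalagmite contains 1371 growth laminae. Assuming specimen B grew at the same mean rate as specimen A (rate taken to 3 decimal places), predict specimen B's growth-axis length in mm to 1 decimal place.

186.5 mm

Specimen A: true growth lamina count = 3164 − 10 = 3154.
A: Mean rate = 428.2 mm / 3154 years ≈ 0.136 mm per year.
B's length ≈ 0.136 × 1371 = 186.5 mm.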